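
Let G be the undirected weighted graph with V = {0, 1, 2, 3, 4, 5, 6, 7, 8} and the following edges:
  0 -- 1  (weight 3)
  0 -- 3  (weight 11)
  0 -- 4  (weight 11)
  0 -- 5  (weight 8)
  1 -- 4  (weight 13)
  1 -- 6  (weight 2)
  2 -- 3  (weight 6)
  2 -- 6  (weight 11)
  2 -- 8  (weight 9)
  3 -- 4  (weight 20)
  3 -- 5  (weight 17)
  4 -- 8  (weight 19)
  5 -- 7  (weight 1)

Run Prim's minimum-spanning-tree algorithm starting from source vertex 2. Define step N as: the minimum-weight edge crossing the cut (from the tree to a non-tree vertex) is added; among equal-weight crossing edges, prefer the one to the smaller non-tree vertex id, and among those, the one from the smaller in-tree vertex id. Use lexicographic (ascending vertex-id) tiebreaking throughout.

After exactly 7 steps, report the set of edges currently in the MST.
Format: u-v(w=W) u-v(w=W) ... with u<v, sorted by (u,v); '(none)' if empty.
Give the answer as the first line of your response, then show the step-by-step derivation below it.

0-1(w=3) 0-3(w=11) 0-5(w=8) 1-6(w=2) 2-3(w=6) 2-8(w=9) 5-7(w=1)

step 1: add edge 2-3 (w=6); MST = {2-3(w=6)}
step 2: add edge 2-8 (w=9); MST = {2-3(w=6) 2-8(w=9)}
step 3: add edge 0-3 (w=11); MST = {0-3(w=11) 2-3(w=6) 2-8(w=9)}
step 4: add edge 0-1 (w=3); MST = {0-1(w=3) 0-3(w=11) 2-3(w=6) 2-8(w=9)}
step 5: add edge 1-6 (w=2); MST = {0-1(w=3) 0-3(w=11) 1-6(w=2) 2-3(w=6) 2-8(w=9)}
step 6: add edge 0-5 (w=8); MST = {0-1(w=3) 0-3(w=11) 0-5(w=8) 1-6(w=2) 2-3(w=6) 2-8(w=9)}
step 7: add edge 5-7 (w=1); MST = {0-1(w=3) 0-3(w=11) 0-5(w=8) 1-6(w=2) 2-3(w=6) 2-8(w=9) 5-7(w=1)}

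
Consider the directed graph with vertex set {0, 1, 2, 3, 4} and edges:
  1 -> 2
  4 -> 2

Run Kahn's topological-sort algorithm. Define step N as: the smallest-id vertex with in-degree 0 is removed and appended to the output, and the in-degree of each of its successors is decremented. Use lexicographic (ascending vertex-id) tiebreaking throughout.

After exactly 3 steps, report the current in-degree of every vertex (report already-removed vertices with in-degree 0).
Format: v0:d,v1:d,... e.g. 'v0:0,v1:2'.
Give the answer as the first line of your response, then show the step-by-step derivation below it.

v0:0,v1:0,v2:1,v3:0,v4:0

step 1: output 0; order=[0]; indeg=(0,0,2,0,0)
step 2: output 1; order=[0,1]; indeg=(0,0,1,0,0)
step 3: output 3; order=[0,1,3]; indeg=(0,0,1,0,0)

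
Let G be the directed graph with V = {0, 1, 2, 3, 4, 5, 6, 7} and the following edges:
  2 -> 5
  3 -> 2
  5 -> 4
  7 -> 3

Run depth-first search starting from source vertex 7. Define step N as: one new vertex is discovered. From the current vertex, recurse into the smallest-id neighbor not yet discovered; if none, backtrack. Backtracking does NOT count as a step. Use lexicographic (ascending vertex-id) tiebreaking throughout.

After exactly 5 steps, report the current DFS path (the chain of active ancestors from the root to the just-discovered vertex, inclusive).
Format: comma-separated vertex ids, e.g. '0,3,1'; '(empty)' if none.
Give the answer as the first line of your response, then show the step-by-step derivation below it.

7,3,2,5,4

step 1: discover 7; path=7; order=7
step 2: discover 3; path=7>3; order=7,3
step 3: discover 2; path=7>3>2; order=7,3,2
step 4: discover 5; path=7>3>2>5; order=7,3,2,5
step 5: discover 4; path=7>3>2>5>4; order=7,3,2,5,4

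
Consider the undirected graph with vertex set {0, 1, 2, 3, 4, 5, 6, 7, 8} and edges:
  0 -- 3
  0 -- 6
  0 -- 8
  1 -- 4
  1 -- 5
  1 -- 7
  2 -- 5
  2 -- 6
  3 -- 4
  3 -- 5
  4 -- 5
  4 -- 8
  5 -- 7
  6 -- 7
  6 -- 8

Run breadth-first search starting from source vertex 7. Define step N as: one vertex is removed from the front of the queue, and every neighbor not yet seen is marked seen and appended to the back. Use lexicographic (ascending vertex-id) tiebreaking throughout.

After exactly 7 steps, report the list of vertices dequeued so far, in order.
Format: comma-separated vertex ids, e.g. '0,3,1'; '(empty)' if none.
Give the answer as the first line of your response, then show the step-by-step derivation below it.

7,1,5,6,4,2,3

step 1: dequeue 7; queue=[1,5,6]; order=7
step 2: dequeue 1; queue=[5,6,4]; order=7,1
step 3: dequeue 5; queue=[6,4,2,3]; order=7,1,5
step 4: dequeue 6; queue=[4,2,3,0,8]; order=7,1,5,6
step 5: dequeue 4; queue=[2,3,0,8]; order=7,1,5,6,4
step 6: dequeue 2; queue=[3,0,8]; order=7,1,5,6,4,2
step 7: dequeue 3; queue=[0,8]; order=7,1,5,6,4,2,3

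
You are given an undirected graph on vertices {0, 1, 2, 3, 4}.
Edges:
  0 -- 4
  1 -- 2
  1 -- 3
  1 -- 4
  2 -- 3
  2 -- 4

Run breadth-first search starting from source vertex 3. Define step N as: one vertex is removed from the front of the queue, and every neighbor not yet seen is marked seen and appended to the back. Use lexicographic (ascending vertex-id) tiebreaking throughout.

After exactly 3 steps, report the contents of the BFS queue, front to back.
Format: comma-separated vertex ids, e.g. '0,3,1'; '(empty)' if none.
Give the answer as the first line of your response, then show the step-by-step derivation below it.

4

step 1: dequeue 3; queue=[1,2]; order=3
step 2: dequeue 1; queue=[2,4]; order=3,1
step 3: dequeue 2; queue=[4]; order=3,1,2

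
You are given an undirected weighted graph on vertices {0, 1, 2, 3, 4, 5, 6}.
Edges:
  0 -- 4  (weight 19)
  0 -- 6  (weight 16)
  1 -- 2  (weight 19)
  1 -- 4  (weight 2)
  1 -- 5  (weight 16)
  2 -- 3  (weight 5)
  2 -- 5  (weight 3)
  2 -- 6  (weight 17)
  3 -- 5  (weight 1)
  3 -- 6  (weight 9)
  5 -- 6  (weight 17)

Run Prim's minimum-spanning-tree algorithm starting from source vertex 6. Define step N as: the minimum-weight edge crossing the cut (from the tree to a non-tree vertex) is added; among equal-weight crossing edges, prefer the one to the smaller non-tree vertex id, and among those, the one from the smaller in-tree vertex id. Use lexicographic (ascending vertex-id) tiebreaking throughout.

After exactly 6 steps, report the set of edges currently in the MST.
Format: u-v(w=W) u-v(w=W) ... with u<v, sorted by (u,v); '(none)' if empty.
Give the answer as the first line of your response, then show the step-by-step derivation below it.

0-6(w=16) 1-4(w=2) 1-5(w=16) 2-5(w=3) 3-5(w=1) 3-6(w=9)

step 1: add edge 3-6 (w=9); MST = {3-6(w=9)}
step 2: add edge 3-5 (w=1); MST = {3-5(w=1) 3-6(w=9)}
step 3: add edge 2-5 (w=3); MST = {2-5(w=3) 3-5(w=1) 3-6(w=9)}
step 4: add edge 0-6 (w=16); MST = {0-6(w=16) 2-5(w=3) 3-5(w=1) 3-6(w=9)}
step 5: add edge 1-5 (w=16); MST = {0-6(w=16) 1-5(w=16) 2-5(w=3) 3-5(w=1) 3-6(w=9)}
step 6: add edge 1-4 (w=2); MST = {0-6(w=16) 1-4(w=2) 1-5(w=16) 2-5(w=3) 3-5(w=1) 3-6(w=9)}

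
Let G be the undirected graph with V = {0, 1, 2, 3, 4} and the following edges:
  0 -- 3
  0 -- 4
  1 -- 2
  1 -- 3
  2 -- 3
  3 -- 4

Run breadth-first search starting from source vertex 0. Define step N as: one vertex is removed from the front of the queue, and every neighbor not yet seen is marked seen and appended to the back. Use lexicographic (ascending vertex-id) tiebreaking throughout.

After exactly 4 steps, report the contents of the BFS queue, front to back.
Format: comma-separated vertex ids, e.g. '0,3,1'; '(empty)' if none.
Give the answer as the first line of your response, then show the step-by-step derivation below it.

2

step 1: dequeue 0; queue=[3,4]; order=0
step 2: dequeue 3; queue=[4,1,2]; order=0,3
step 3: dequeue 4; queue=[1,2]; order=0,3,4
step 4: dequeue 1; queue=[2]; order=0,3,4,1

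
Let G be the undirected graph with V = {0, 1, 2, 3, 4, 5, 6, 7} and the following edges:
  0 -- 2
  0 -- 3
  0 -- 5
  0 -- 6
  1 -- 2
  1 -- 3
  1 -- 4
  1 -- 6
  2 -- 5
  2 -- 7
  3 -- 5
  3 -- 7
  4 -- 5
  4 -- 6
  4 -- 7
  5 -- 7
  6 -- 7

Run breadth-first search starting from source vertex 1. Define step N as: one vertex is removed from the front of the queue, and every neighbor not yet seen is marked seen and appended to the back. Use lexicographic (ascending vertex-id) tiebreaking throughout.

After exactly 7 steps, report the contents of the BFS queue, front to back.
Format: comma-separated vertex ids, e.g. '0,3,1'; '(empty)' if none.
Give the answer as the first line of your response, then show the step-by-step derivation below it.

7

step 1: dequeue 1; queue=[2,3,4,6]; order=1
step 2: dequeue 2; queue=[3,4,6,0,5,7]; order=1,2
step 3: dequeue 3; queue=[4,6,0,5,7]; order=1,2,3
step 4: dequeue 4; queue=[6,0,5,7]; order=1,2,3,4
step 5: dequeue 6; queue=[0,5,7]; order=1,2,3,4,6
step 6: dequeue 0; queue=[5,7]; order=1,2,3,4,6,0
step 7: dequeue 5; queue=[7]; order=1,2,3,4,6,0,5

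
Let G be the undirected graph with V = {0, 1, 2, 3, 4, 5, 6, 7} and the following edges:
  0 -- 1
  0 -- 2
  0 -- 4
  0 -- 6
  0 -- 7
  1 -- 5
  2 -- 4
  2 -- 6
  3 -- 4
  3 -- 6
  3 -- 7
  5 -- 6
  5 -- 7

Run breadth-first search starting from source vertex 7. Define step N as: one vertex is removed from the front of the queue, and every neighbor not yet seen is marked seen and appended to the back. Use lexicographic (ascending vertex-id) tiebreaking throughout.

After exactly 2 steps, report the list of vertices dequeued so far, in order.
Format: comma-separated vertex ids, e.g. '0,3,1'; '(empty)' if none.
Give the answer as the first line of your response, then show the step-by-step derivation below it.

7,0

step 1: dequeue 7; queue=[0,3,5]; order=7
step 2: dequeue 0; queue=[3,5,1,2,4,6]; order=7,0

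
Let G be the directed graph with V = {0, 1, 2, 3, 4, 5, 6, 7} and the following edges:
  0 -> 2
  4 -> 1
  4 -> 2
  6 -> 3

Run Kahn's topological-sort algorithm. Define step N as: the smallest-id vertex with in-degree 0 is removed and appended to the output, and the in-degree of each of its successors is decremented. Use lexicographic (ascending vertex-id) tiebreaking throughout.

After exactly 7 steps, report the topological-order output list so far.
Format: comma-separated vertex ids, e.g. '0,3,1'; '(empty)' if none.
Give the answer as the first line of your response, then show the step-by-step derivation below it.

0,4,1,2,5,6,3

step 1: output 0; order=[0]; indeg=(0,1,1,1,0,0,0,0)
step 2: output 4; order=[0,4]; indeg=(0,0,0,1,0,0,0,0)
step 3: output 1; order=[0,4,1]; indeg=(0,0,0,1,0,0,0,0)
step 4: output 2; order=[0,4,1,2]; indeg=(0,0,0,1,0,0,0,0)
step 5: output 5; order=[0,4,1,2,5]; indeg=(0,0,0,1,0,0,0,0)
step 6: output 6; order=[0,4,1,2,5,6]; indeg=(0,0,0,0,0,0,0,0)
step 7: output 3; order=[0,4,1,2,5,6,3]; indeg=(0,0,0,0,0,0,0,0)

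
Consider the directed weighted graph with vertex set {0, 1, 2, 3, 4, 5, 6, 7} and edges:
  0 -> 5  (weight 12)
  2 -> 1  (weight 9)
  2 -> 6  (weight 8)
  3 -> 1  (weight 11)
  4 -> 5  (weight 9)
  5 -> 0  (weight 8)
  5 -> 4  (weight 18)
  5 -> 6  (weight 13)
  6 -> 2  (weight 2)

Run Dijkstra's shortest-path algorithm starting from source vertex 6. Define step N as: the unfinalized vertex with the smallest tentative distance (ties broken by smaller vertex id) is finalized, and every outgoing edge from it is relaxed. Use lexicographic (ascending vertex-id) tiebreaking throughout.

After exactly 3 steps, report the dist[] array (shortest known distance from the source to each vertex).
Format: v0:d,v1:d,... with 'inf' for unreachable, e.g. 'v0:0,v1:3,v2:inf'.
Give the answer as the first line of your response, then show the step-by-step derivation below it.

v0:inf,v1:11,v2:2,v3:inf,v4:inf,v5:inf,v6:0,v7:inf

step 1: dist = v0:inf,v1:inf,v2:2,v3:inf,v4:inf,v5:inf,v6:0,v7:inf
step 2: dist = v0:inf,v1:11,v2:2,v3:inf,v4:inf,v5:inf,v6:0,v7:inf
step 3: dist = v0:inf,v1:11,v2:2,v3:inf,v4:inf,v5:inf,v6:0,v7:inf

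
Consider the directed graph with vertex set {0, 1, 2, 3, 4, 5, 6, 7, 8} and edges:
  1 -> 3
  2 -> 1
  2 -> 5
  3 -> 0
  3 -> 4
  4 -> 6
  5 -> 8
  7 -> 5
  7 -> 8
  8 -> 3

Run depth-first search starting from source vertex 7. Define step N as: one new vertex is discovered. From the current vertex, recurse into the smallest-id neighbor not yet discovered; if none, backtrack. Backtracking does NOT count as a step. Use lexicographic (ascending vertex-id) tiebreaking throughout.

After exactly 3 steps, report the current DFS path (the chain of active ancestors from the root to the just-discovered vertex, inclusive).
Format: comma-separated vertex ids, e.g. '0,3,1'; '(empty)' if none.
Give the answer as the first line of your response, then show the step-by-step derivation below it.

7,5,8

step 1: discover 7; path=7; order=7
step 2: discover 5; path=7>5; order=7,5
step 3: discover 8; path=7>5>8; order=7,5,8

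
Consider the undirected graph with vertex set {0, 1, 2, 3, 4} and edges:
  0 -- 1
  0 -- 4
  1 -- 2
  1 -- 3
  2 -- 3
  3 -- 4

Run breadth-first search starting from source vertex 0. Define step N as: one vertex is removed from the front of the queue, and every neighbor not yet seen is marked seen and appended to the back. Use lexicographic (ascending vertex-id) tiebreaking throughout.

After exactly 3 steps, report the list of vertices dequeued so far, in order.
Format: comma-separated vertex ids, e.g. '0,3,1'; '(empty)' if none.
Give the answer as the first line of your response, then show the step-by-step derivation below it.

0,1,4

step 1: dequeue 0; queue=[1,4]; order=0
step 2: dequeue 1; queue=[4,2,3]; order=0,1
step 3: dequeue 4; queue=[2,3]; order=0,1,4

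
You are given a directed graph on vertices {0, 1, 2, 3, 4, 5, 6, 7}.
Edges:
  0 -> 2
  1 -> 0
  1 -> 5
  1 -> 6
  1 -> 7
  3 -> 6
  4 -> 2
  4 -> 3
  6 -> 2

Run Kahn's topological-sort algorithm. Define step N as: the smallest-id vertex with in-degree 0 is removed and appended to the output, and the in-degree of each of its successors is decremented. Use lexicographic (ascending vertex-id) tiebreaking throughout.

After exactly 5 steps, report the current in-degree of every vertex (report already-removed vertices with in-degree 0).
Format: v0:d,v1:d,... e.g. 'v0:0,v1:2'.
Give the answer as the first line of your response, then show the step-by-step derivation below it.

v0:0,v1:0,v2:1,v3:0,v4:0,v5:0,v6:0,v7:0

step 1: output 1; order=[1]; indeg=(0,0,3,1,0,0,1,0)
step 2: output 0; order=[1,0]; indeg=(0,0,2,1,0,0,1,0)
step 3: output 4; order=[1,0,4]; indeg=(0,0,1,0,0,0,1,0)
step 4: output 3; order=[1,0,4,3]; indeg=(0,0,1,0,0,0,0,0)
step 5: output 5; order=[1,0,4,3,5]; indeg=(0,0,1,0,0,0,0,0)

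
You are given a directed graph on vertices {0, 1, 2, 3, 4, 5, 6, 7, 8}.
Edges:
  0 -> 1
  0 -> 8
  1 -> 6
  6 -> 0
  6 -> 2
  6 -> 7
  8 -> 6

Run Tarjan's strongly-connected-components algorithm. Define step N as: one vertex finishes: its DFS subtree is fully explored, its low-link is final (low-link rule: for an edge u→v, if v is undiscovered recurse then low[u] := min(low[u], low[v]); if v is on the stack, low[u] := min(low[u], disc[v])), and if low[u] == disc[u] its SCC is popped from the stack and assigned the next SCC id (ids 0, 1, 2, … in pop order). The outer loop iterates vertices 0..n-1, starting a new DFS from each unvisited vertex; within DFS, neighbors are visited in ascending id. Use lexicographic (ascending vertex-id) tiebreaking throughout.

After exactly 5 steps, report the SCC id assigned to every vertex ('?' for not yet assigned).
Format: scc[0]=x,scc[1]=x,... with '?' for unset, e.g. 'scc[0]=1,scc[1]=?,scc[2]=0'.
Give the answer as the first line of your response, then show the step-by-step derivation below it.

scc[0]=?,scc[1]=?,scc[2]=0,scc[3]=?,scc[4]=?,scc[5]=?,scc[6]=?,scc[7]=1,scc[8]=?

step 1: low=(low[0]=0,low[1]=1,low[2]=3,low[3]=?,low[4]=?,low[5]=?,low[6]=0,low[7]=?,low[8]=?); scc=(scc[0]=?,scc[1]=?,scc[2]=0,scc[3]=?,scc[4]=?,scc[5]=?,scc[6]=?,scc[7]=?,scc[8]=?)
step 2: low=(low[0]=0,low[1]=1,low[2]=3,low[3]=?,low[4]=?,low[5]=?,low[6]=0,low[7]=4,low[8]=?); scc=(scc[0]=?,scc[1]=?,scc[2]=0,scc[3]=?,scc[4]=?,scc[5]=?,scc[6]=?,scc[7]=1,scc[8]=?)
step 3: low=(low[0]=0,low[1]=1,low[2]=3,low[3]=?,low[4]=?,low[5]=?,low[6]=0,low[7]=4,low[8]=?); scc=(scc[0]=?,scc[1]=?,scc[2]=0,scc[3]=?,scc[4]=?,scc[5]=?,scc[6]=?,scc[7]=1,scc[8]=?)
step 4: low=(low[0]=0,low[1]=0,low[2]=3,low[3]=?,low[4]=?,low[5]=?,low[6]=0,low[7]=4,low[8]=?); scc=(scc[0]=?,scc[1]=?,scc[2]=0,scc[3]=?,scc[4]=?,scc[5]=?,scc[6]=?,scc[7]=1,scc[8]=?)
step 5: low=(low[0]=0,low[1]=0,low[2]=3,low[3]=?,low[4]=?,low[5]=?,low[6]=0,low[7]=4,low[8]=2); scc=(scc[0]=?,scc[1]=?,scc[2]=0,scc[3]=?,scc[4]=?,scc[5]=?,scc[6]=?,scc[7]=1,scc[8]=?)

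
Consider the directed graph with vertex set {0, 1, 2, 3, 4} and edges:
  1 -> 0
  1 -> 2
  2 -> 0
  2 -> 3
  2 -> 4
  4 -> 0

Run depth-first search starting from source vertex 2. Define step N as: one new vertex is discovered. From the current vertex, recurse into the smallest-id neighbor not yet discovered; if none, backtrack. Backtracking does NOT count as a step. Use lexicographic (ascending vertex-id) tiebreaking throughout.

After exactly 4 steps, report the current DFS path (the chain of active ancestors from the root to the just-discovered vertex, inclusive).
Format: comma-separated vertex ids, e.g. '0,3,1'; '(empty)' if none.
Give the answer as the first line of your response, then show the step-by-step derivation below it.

2,4

step 1: discover 2; path=2; order=2
step 2: discover 0; path=2>0; order=2,0
step 3: discover 3; path=2>3; order=2,0,3
step 4: discover 4; path=2>4; order=2,0,3,4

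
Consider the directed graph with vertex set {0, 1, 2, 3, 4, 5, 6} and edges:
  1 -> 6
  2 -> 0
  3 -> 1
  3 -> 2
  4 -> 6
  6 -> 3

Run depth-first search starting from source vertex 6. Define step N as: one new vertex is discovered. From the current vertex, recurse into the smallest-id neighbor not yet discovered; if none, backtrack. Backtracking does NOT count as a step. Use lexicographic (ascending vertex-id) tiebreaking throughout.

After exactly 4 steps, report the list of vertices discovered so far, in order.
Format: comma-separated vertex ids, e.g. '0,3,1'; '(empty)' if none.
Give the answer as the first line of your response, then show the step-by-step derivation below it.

6,3,1,2

step 1: discover 6; path=6; order=6
step 2: discover 3; path=6>3; order=6,3
step 3: discover 1; path=6>3>1; order=6,3,1
step 4: discover 2; path=6>3>2; order=6,3,1,2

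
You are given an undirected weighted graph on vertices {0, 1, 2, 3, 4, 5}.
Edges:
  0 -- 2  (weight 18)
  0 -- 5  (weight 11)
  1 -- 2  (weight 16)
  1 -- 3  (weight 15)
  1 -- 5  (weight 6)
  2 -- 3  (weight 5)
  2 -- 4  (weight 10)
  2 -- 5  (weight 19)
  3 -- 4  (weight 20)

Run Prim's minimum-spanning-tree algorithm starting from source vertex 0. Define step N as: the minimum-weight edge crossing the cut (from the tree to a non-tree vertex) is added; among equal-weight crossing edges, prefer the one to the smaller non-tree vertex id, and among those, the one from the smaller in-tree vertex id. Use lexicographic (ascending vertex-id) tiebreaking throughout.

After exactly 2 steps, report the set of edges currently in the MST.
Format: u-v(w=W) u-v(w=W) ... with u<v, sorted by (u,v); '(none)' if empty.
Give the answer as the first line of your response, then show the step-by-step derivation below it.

0-5(w=11) 1-5(w=6)

step 1: add edge 0-5 (w=11); MST = {0-5(w=11)}
step 2: add edge 1-5 (w=6); MST = {0-5(w=11) 1-5(w=6)}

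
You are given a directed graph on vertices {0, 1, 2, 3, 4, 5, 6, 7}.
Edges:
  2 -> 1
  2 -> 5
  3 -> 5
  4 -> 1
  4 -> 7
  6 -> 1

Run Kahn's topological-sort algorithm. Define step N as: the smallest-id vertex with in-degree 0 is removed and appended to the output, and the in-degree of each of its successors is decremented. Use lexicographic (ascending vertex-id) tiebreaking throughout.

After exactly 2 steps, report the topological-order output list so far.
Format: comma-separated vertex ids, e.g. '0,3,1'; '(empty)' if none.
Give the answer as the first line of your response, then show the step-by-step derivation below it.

0,2

step 1: output 0; order=[0]; indeg=(0,3,0,0,0,2,0,1)
step 2: output 2; order=[0,2]; indeg=(0,2,0,0,0,1,0,1)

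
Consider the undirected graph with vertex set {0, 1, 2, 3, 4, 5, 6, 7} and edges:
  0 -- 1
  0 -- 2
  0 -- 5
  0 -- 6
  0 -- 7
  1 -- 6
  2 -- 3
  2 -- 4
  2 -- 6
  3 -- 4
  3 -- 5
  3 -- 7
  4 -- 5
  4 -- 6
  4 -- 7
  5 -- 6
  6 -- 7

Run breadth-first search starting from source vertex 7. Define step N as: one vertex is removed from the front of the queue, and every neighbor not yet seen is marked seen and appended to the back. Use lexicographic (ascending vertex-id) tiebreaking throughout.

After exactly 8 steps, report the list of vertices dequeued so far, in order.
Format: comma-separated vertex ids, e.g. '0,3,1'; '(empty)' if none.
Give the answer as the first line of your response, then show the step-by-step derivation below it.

7,0,3,4,6,1,2,5

step 1: dequeue 7; queue=[0,3,4,6]; order=7
step 2: dequeue 0; queue=[3,4,6,1,2,5]; order=7,0
step 3: dequeue 3; queue=[4,6,1,2,5]; order=7,0,3
step 4: dequeue 4; queue=[6,1,2,5]; order=7,0,3,4
step 5: dequeue 6; queue=[1,2,5]; order=7,0,3,4,6
step 6: dequeue 1; queue=[2,5]; order=7,0,3,4,6,1
step 7: dequeue 2; queue=[5]; order=7,0,3,4,6,1,2
step 8: dequeue 5; queue=[(empty)]; order=7,0,3,4,6,1,2,5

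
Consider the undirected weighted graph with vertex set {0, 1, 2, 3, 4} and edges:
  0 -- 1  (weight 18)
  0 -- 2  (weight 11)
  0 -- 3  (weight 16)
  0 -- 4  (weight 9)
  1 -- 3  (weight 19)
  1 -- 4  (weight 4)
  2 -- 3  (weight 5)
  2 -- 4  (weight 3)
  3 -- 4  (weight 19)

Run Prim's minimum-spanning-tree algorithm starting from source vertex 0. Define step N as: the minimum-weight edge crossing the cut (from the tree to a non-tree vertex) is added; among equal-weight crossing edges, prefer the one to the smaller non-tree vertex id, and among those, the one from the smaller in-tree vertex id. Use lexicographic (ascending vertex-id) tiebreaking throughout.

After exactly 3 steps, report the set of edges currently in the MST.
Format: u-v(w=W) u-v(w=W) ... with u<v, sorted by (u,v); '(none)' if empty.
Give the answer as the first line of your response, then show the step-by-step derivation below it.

0-4(w=9) 1-4(w=4) 2-4(w=3)

step 1: add edge 0-4 (w=9); MST = {0-4(w=9)}
step 2: add edge 2-4 (w=3); MST = {0-4(w=9) 2-4(w=3)}
step 3: add edge 1-4 (w=4); MST = {0-4(w=9) 1-4(w=4) 2-4(w=3)}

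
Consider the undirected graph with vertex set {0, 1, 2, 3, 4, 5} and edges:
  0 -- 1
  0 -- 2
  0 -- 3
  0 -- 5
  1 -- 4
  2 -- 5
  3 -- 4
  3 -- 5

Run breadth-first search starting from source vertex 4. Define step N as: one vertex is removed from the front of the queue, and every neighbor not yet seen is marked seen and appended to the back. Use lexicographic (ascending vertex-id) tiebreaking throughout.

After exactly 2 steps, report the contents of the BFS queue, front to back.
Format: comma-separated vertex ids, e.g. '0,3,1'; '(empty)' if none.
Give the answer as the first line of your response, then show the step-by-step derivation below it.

3,0

step 1: dequeue 4; queue=[1,3]; order=4
step 2: dequeue 1; queue=[3,0]; order=4,1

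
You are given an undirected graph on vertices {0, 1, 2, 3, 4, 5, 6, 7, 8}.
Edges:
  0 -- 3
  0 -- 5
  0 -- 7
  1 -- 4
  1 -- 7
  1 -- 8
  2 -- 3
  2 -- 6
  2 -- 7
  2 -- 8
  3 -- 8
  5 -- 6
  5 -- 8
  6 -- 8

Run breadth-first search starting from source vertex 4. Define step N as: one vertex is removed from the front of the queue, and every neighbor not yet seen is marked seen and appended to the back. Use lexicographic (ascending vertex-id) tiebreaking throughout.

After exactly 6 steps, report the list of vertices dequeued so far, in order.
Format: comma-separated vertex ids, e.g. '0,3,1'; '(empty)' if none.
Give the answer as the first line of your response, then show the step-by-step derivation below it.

4,1,7,8,0,2

step 1: dequeue 4; queue=[1]; order=4
step 2: dequeue 1; queue=[7,8]; order=4,1
step 3: dequeue 7; queue=[8,0,2]; order=4,1,7
step 4: dequeue 8; queue=[0,2,3,5,6]; order=4,1,7,8
step 5: dequeue 0; queue=[2,3,5,6]; order=4,1,7,8,0
step 6: dequeue 2; queue=[3,5,6]; order=4,1,7,8,0,2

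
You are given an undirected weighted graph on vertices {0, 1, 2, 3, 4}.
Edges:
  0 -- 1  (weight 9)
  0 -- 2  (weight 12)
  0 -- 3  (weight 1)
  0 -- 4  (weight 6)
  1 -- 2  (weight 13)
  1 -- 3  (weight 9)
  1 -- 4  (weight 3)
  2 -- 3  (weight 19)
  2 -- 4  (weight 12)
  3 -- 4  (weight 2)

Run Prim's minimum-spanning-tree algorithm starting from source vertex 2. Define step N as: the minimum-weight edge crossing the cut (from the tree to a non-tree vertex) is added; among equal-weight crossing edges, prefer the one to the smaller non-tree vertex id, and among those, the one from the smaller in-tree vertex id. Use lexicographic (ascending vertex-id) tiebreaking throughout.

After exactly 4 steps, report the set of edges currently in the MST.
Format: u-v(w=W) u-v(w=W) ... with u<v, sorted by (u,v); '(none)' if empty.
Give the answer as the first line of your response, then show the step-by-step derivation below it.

0-2(w=12) 0-3(w=1) 1-4(w=3) 3-4(w=2)

step 1: add edge 0-2 (w=12); MST = {0-2(w=12)}
step 2: add edge 0-3 (w=1); MST = {0-2(w=12) 0-3(w=1)}
step 3: add edge 3-4 (w=2); MST = {0-2(w=12) 0-3(w=1) 3-4(w=2)}
step 4: add edge 1-4 (w=3); MST = {0-2(w=12) 0-3(w=1) 1-4(w=3) 3-4(w=2)}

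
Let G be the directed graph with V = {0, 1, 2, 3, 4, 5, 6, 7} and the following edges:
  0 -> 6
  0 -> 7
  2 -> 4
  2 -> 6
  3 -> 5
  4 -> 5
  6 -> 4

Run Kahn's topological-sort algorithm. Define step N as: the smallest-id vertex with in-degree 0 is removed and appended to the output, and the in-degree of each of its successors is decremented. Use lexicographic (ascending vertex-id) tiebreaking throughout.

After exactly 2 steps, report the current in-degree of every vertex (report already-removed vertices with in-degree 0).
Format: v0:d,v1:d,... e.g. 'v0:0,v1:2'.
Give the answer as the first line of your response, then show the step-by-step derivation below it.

v0:0,v1:0,v2:0,v3:0,v4:2,v5:2,v6:1,v7:0

step 1: output 0; order=[0]; indeg=(0,0,0,0,2,2,1,0)
step 2: output 1; order=[0,1]; indeg=(0,0,0,0,2,2,1,0)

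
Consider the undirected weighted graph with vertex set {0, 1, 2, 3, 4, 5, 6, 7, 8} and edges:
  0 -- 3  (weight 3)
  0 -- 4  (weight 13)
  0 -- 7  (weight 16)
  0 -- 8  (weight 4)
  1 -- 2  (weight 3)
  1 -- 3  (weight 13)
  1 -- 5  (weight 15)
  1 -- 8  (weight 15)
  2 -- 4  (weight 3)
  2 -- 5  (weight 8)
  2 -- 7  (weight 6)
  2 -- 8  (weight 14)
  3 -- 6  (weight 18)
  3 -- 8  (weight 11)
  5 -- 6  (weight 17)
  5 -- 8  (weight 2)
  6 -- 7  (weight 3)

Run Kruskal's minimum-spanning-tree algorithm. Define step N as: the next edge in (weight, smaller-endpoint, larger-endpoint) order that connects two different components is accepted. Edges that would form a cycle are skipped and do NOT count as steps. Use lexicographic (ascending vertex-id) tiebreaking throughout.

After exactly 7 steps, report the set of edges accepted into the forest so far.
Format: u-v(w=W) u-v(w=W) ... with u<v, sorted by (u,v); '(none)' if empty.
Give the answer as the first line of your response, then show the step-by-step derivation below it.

0-3(w=3) 0-8(w=4) 1-2(w=3) 2-4(w=3) 2-7(w=6) 5-8(w=2) 6-7(w=3)

step 1: add edge 5-8 (w=2); MST = {5-8(w=2)}
step 2: add edge 0-3 (w=3); MST = {0-3(w=3) 5-8(w=2)}
step 3: add edge 1-2 (w=3); MST = {0-3(w=3) 1-2(w=3) 5-8(w=2)}
step 4: add edge 2-4 (w=3); MST = {0-3(w=3) 1-2(w=3) 2-4(w=3) 5-8(w=2)}
step 5: add edge 6-7 (w=3); MST = {0-3(w=3) 1-2(w=3) 2-4(w=3) 5-8(w=2) 6-7(w=3)}
step 6: add edge 0-8 (w=4); MST = {0-3(w=3) 0-8(w=4) 1-2(w=3) 2-4(w=3) 5-8(w=2) 6-7(w=3)}
step 7: add edge 2-7 (w=6); MST = {0-3(w=3) 0-8(w=4) 1-2(w=3) 2-4(w=3) 2-7(w=6) 5-8(w=2) 6-7(w=3)}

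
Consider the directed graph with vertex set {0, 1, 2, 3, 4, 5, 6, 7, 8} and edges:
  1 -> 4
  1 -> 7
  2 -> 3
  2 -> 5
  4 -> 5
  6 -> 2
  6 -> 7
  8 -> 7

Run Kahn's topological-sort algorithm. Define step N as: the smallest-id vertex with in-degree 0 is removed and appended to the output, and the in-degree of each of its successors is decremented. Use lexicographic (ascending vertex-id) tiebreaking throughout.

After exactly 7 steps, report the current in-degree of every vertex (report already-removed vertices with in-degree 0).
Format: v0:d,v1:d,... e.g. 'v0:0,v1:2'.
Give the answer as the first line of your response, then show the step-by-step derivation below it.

v0:0,v1:0,v2:0,v3:0,v4:0,v5:0,v6:0,v7:1,v8:0

step 1: output 0; order=[0]; indeg=(0,0,1,1,1,2,0,3,0)
step 2: output 1; order=[0,1]; indeg=(0,0,1,1,0,2,0,2,0)
step 3: output 4; order=[0,1,4]; indeg=(0,0,1,1,0,1,0,2,0)
step 4: output 6; order=[0,1,4,6]; indeg=(0,0,0,1,0,1,0,1,0)
step 5: output 2; order=[0,1,4,6,2]; indeg=(0,0,0,0,0,0,0,1,0)
step 6: output 3; order=[0,1,4,6,2,3]; indeg=(0,0,0,0,0,0,0,1,0)
step 7: output 5; order=[0,1,4,6,2,3,5]; indeg=(0,0,0,0,0,0,0,1,0)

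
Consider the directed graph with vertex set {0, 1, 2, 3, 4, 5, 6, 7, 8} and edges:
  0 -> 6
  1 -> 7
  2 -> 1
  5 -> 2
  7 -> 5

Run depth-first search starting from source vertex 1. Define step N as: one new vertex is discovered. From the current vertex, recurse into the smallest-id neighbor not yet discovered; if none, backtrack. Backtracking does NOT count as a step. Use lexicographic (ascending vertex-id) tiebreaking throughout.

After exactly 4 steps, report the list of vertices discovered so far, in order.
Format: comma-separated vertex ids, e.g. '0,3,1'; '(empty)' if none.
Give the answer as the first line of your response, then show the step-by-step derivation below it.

1,7,5,2

step 1: discover 1; path=1; order=1
step 2: discover 7; path=1>7; order=1,7
step 3: discover 5; path=1>7>5; order=1,7,5
step 4: discover 2; path=1>7>5>2; order=1,7,5,2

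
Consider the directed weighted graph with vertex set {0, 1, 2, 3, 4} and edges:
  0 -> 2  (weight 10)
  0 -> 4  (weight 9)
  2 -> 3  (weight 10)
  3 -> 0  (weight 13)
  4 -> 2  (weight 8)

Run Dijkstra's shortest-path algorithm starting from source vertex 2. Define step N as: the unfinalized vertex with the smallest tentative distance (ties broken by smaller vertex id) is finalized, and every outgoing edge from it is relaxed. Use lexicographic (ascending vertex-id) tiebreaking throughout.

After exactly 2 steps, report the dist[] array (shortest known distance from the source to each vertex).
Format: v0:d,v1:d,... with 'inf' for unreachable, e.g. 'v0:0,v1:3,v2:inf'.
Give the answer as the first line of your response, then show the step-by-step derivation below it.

v0:23,v1:inf,v2:0,v3:10,v4:inf

step 1: dist = v0:inf,v1:inf,v2:0,v3:10,v4:inf
step 2: dist = v0:23,v1:inf,v2:0,v3:10,v4:inf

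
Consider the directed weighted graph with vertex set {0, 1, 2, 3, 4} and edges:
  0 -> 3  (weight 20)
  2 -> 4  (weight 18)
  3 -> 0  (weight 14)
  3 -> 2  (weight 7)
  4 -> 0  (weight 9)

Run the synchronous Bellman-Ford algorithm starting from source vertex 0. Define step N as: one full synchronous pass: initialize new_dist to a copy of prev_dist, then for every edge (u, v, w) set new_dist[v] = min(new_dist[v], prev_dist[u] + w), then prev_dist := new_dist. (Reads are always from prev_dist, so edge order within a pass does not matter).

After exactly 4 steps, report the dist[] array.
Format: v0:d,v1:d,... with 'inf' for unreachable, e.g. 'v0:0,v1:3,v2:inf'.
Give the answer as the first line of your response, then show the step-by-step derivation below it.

v0:0,v1:inf,v2:27,v3:20,v4:45

step 1: dist = v0:0,v1:inf,v2:inf,v3:20,v4:inf
step 2: dist = v0:0,v1:inf,v2:27,v3:20,v4:inf
step 3: dist = v0:0,v1:inf,v2:27,v3:20,v4:45
step 4: dist = v0:0,v1:inf,v2:27,v3:20,v4:45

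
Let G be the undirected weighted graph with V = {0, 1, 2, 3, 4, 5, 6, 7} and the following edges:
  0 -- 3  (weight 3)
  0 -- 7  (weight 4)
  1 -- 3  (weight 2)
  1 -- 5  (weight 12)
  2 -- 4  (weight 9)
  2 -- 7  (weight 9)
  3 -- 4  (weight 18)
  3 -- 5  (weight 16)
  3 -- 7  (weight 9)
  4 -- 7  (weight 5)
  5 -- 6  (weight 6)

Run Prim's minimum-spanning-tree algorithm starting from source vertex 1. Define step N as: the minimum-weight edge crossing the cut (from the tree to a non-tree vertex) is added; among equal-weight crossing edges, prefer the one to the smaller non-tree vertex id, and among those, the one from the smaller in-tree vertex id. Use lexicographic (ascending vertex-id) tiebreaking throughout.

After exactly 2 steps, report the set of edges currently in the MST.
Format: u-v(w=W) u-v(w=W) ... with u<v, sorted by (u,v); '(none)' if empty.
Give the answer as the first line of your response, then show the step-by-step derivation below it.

0-3(w=3) 1-3(w=2)

step 1: add edge 1-3 (w=2); MST = {1-3(w=2)}
step 2: add edge 0-3 (w=3); MST = {0-3(w=3) 1-3(w=2)}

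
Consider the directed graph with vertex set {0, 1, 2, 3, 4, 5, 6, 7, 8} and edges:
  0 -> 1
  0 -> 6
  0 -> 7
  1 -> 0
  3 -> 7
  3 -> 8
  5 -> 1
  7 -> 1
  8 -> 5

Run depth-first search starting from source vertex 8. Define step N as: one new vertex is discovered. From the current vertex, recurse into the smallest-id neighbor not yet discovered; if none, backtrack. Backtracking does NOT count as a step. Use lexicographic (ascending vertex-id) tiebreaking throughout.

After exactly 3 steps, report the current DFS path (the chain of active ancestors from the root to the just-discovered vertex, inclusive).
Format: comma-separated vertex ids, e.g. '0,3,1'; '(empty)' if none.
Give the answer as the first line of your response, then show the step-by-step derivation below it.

8,5,1

step 1: discover 8; path=8; order=8
step 2: discover 5; path=8>5; order=8,5
step 3: discover 1; path=8>5>1; order=8,5,1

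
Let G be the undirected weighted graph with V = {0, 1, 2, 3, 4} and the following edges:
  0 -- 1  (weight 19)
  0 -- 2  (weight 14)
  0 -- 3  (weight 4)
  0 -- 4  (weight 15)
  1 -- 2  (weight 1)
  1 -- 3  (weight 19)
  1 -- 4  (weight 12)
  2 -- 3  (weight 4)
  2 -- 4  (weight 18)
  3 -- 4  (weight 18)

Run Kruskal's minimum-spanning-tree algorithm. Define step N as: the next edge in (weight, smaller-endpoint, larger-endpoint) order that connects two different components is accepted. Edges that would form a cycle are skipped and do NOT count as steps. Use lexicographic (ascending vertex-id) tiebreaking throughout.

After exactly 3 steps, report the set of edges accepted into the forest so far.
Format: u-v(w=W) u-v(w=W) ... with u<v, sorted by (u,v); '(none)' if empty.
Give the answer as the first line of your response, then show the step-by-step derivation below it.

0-3(w=4) 1-2(w=1) 2-3(w=4)

step 1: add edge 1-2 (w=1); MST = {1-2(w=1)}
step 2: add edge 0-3 (w=4); MST = {0-3(w=4) 1-2(w=1)}
step 3: add edge 2-3 (w=4); MST = {0-3(w=4) 1-2(w=1) 2-3(w=4)}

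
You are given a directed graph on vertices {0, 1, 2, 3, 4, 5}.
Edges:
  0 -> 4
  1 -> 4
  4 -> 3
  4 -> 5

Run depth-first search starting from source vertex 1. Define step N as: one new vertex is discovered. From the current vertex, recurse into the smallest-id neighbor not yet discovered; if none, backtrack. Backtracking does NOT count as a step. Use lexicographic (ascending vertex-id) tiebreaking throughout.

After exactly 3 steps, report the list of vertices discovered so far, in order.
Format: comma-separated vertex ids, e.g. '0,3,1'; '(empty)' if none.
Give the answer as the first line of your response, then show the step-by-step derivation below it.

1,4,3

step 1: discover 1; path=1; order=1
step 2: discover 4; path=1>4; order=1,4
step 3: discover 3; path=1>4>3; order=1,4,3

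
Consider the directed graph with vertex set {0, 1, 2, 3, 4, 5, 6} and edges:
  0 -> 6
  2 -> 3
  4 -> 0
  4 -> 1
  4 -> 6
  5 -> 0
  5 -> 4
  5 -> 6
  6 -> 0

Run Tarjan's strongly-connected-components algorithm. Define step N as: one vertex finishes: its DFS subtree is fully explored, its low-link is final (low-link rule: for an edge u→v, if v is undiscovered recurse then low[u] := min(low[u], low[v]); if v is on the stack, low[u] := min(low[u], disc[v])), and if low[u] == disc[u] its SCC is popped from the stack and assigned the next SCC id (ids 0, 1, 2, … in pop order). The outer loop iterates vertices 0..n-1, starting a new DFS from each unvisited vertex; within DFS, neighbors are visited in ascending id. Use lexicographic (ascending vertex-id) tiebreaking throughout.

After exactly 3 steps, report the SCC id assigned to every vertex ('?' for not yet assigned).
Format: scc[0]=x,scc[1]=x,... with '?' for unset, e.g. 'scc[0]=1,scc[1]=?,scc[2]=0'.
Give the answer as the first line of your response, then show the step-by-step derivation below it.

scc[0]=0,scc[1]=1,scc[2]=?,scc[3]=?,scc[4]=?,scc[5]=?,scc[6]=0

step 1: low=(low[0]=0,low[1]=?,low[2]=?,low[3]=?,low[4]=?,low[5]=?,low[6]=0); scc=(scc[0]=?,scc[1]=?,scc[2]=?,scc[3]=?,scc[4]=?,scc[5]=?,scc[6]=?)
step 2: low=(low[0]=0,low[1]=?,low[2]=?,low[3]=?,low[4]=?,low[5]=?,low[6]=0); scc=(scc[0]=0,scc[1]=?,scc[2]=?,scc[3]=?,scc[4]=?,scc[5]=?,scc[6]=0)
step 3: low=(low[0]=0,low[1]=2,low[2]=?,low[3]=?,low[4]=?,low[5]=?,low[6]=0); scc=(scc[0]=0,scc[1]=1,scc[2]=?,scc[3]=?,scc[4]=?,scc[5]=?,scc[6]=0)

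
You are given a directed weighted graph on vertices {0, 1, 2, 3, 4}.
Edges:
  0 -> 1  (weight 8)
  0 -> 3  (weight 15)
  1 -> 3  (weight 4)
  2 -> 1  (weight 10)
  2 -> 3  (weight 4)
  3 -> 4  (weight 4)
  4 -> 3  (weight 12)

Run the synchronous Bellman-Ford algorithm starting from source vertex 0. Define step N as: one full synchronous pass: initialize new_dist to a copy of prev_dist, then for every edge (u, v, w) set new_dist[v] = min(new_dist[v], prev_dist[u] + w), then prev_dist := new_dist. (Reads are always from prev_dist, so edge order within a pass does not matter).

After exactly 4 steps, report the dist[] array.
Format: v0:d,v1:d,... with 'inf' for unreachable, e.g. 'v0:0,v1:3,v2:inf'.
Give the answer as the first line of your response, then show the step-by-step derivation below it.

v0:0,v1:8,v2:inf,v3:12,v4:16

step 1: dist = v0:0,v1:8,v2:inf,v3:15,v4:inf
step 2: dist = v0:0,v1:8,v2:inf,v3:12,v4:19
step 3: dist = v0:0,v1:8,v2:inf,v3:12,v4:16
step 4: dist = v0:0,v1:8,v2:inf,v3:12,v4:16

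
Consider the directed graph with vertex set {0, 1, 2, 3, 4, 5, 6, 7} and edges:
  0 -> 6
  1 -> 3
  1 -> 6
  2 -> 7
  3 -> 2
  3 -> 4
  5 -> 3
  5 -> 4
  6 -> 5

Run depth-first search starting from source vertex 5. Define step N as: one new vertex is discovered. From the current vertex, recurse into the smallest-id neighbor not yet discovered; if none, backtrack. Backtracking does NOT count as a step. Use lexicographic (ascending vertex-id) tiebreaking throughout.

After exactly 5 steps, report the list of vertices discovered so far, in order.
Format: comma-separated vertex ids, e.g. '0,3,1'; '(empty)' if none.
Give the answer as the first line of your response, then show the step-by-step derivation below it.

5,3,2,7,4

step 1: discover 5; path=5; order=5
step 2: discover 3; path=5>3; order=5,3
step 3: discover 2; path=5>3>2; order=5,3,2
step 4: discover 7; path=5>3>2>7; order=5,3,2,7
step 5: discover 4; path=5>3>4; order=5,3,2,7,4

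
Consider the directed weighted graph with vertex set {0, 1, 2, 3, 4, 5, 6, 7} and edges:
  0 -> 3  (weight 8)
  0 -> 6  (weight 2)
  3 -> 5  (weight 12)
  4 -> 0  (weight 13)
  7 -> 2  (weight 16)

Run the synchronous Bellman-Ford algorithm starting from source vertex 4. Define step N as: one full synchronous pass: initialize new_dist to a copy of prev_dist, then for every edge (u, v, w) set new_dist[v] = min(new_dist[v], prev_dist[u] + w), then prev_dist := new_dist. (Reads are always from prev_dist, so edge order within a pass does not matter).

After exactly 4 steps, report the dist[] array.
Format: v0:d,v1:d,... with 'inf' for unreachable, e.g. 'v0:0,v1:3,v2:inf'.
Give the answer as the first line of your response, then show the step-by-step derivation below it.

v0:13,v1:inf,v2:inf,v3:21,v4:0,v5:33,v6:15,v7:inf

step 1: dist = v0:13,v1:inf,v2:inf,v3:inf,v4:0,v5:inf,v6:inf,v7:inf
step 2: dist = v0:13,v1:inf,v2:inf,v3:21,v4:0,v5:inf,v6:15,v7:inf
step 3: dist = v0:13,v1:inf,v2:inf,v3:21,v4:0,v5:33,v6:15,v7:inf
step 4: dist = v0:13,v1:inf,v2:inf,v3:21,v4:0,v5:33,v6:15,v7:inf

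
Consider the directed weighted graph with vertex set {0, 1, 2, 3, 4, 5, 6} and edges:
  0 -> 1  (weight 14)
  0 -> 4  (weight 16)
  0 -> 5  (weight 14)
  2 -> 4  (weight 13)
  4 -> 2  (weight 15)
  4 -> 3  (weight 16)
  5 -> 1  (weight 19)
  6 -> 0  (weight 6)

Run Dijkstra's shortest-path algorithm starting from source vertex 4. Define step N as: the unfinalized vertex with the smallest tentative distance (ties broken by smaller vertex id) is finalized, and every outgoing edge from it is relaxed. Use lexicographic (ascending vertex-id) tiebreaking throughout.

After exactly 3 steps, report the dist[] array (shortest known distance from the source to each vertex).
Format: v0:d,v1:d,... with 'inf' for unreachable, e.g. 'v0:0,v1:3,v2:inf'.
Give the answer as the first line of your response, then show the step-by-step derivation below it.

v0:inf,v1:inf,v2:15,v3:16,v4:0,v5:inf,v6:inf

step 1: dist = v0:inf,v1:inf,v2:15,v3:16,v4:0,v5:inf,v6:inf
step 2: dist = v0:inf,v1:inf,v2:15,v3:16,v4:0,v5:inf,v6:inf
step 3: dist = v0:inf,v1:inf,v2:15,v3:16,v4:0,v5:inf,v6:inf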